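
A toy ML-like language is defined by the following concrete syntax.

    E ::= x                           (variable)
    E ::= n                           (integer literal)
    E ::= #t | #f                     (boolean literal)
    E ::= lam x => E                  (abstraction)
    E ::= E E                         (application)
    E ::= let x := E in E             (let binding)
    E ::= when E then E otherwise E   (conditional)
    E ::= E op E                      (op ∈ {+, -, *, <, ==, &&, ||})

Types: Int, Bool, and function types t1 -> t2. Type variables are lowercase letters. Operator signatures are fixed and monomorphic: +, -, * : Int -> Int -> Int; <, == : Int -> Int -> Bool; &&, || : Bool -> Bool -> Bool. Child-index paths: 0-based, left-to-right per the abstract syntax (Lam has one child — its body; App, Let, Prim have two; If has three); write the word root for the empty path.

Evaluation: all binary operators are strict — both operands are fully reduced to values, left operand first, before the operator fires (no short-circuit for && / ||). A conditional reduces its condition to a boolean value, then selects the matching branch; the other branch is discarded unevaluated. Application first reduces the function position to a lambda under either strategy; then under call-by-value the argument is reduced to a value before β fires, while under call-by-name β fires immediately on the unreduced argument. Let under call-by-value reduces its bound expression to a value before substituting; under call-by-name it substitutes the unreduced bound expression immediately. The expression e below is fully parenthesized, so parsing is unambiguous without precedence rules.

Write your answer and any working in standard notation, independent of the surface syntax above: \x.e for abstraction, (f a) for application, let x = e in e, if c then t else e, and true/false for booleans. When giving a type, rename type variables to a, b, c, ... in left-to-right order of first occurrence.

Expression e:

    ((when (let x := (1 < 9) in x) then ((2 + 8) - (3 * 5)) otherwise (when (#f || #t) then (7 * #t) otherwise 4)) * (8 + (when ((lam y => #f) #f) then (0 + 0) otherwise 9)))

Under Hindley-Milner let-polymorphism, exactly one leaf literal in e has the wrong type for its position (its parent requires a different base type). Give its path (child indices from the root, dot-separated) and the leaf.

Answer: 0.2.1.1 : true

Derivation:
  unify Int ~ Int
  unify Int ~ Int
let x : Bool
x : Bool
  unify Bool ~ Bool
  unify Int ~ Int
  unify Int ~ Int
  unify Int ~ Int
  unify Int ~ Int
  unify Int ~ Int
  unify Int ~ Int
  unify Bool ~ Bool
  unify Bool ~ Bool
  unify Bool ~ Bool
  unify Int ~ Int
  unify Bool ~ Int
  FAIL: mismatch Bool ~ Int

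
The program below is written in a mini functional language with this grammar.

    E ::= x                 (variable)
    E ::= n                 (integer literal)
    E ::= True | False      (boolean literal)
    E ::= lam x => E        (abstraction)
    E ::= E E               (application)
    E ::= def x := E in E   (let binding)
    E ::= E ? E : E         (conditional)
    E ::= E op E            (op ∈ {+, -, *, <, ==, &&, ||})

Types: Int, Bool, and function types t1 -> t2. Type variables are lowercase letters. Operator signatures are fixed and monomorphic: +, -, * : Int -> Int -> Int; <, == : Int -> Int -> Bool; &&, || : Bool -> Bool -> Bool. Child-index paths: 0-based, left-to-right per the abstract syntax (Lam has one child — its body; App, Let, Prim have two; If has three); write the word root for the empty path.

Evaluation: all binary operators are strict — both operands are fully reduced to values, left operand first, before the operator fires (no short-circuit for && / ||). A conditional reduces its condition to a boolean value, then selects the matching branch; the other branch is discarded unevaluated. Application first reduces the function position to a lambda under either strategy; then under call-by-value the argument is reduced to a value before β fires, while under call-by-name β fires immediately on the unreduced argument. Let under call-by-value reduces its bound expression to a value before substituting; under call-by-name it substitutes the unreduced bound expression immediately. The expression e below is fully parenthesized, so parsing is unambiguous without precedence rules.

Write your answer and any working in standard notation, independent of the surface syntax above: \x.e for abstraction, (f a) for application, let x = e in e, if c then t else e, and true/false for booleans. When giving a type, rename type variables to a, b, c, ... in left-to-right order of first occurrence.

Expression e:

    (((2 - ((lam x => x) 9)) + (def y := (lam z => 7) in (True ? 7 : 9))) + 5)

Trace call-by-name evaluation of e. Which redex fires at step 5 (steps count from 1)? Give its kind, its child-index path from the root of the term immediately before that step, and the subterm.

Derivation:
step 0: (((2 - ((\x.x) 9)) + (let y = (\z.7) in (if true then 7 else 9))) + 5)
step 1: [beta@0.0.1] (((2 - 9) + (let y = (\z.7) in (if true then 7 else 9))) + 5)
step 2: [delta@0.0] ((-7 + (let y = (\z.7) in (if true then 7 else 9))) + 5)
step 3: [let@0.1] ((-7 + (if true then 7 else 9)) + 5)
step 4: [if@0.1] ((-7 + 7) + 5)
step 5: [delta@0] (0 + 5)

Answer: delta at 0 : (-7 + 7)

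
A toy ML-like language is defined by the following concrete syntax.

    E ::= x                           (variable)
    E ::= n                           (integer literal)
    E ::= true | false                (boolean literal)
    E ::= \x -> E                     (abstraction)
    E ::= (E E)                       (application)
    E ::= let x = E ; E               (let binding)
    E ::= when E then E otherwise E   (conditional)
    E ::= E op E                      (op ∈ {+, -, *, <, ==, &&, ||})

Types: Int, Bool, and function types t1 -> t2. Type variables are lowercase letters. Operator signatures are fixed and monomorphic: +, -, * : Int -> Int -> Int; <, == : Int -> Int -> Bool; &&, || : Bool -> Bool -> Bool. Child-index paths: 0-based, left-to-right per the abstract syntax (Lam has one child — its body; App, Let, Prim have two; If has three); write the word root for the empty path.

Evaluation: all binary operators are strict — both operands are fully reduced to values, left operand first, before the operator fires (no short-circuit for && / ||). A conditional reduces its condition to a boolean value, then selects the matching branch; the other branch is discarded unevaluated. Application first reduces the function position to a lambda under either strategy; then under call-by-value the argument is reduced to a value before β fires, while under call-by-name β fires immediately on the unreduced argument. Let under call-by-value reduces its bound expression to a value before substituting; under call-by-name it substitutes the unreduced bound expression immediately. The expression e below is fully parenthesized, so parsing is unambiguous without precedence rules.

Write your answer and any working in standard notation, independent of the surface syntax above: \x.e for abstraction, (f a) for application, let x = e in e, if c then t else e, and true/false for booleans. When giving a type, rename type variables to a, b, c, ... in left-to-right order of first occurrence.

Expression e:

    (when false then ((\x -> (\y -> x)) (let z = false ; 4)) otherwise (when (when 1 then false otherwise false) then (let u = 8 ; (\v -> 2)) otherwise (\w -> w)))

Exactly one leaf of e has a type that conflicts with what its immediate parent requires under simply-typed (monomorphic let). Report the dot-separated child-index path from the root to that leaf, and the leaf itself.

Answer: 2.0.0 : 1

Derivation:
  unify Bool ~ Bool
x : a
\y._ : b -> a
\x._ : a -> b -> a
let z : Bool
  unify a -> b -> a ~ Int -> c
  unify a ~ Int
  unify b -> Int ~ c
_ _ : b -> Int
  unify Int ~ Bool
  FAIL: mismatch Int ~ Bool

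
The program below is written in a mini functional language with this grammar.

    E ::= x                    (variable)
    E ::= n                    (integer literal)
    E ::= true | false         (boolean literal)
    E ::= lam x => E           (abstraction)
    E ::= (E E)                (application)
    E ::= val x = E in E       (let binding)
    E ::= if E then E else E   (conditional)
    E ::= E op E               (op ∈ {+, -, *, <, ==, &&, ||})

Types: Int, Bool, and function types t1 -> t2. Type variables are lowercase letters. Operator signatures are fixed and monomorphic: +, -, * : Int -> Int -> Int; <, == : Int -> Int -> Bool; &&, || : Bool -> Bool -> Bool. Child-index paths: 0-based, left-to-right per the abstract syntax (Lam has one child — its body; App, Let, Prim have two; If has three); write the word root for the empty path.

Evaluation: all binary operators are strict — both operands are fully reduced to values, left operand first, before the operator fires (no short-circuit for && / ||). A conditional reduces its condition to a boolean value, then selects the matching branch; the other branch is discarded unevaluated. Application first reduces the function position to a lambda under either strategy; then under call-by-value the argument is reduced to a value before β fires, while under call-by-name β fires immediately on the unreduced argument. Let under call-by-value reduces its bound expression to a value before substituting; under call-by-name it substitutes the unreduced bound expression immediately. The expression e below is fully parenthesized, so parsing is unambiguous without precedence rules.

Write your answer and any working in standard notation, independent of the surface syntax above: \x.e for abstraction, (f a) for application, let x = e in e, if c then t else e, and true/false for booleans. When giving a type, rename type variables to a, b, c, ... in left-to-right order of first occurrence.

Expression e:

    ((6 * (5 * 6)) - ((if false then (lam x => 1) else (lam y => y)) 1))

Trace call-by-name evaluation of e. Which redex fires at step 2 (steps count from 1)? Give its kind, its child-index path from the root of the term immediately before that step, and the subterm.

Answer: delta at 0 : (6 * 30)

Trace:
step 0: ((6 * (5 * 6)) - ((if false then (\x.1) else (\y.y)) 1))
step 1: [delta@0.1] ((6 * 30) - ((if false then (\x.1) else (\y.y)) 1))
step 2: [delta@0] (180 - ((if false then (\x.1) else (\y.y)) 1))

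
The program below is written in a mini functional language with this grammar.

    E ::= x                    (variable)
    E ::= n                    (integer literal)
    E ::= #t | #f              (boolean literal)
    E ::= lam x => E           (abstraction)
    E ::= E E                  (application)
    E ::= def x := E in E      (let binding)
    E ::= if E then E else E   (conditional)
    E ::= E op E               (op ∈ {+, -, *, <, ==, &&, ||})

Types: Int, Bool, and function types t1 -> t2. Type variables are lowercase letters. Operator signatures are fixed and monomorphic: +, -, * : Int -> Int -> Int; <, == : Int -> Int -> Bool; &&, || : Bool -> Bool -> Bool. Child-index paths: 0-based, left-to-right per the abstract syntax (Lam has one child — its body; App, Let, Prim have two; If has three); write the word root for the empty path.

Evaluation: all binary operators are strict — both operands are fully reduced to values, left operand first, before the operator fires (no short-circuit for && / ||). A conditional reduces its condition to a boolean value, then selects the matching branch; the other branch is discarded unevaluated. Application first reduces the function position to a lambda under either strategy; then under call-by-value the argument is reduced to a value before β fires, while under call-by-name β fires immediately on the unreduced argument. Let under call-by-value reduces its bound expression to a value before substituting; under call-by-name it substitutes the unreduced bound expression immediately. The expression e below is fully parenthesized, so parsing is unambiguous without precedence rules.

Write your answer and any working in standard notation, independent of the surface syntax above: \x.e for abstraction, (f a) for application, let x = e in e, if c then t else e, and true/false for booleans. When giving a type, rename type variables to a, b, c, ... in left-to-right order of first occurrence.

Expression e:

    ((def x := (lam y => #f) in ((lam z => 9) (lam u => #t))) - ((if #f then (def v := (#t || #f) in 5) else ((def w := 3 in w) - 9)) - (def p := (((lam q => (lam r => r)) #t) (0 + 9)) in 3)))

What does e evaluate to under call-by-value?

Trace:
step 0: ((let x = (\y.false) in ((\z.9) (\u.true))) - ((if false then (let v = (true || false) in 5) else ((let w = 3 in w) - 9)) - (let p = (((\q.(\r.r)) true) (0 + 9)) in 3)))
step 1: [let@0] (((\z.9) (\u.true)) - ((if false then (let v = (true || false) in 5) else ((let w = 3 in w) - 9)) - (let p = (((\q.(\r.r)) true) (0 + 9)) in 3)))
step 2: [beta@0] (9 - ((if false then (let v = (true || false) in 5) else ((let w = 3 in w) - 9)) - (let p = (((\q.(\r.r)) true) (0 + 9)) in 3)))
step 3: [if@1.0] (9 - (((let w = 3 in w) - 9) - (let p = (((\q.(\r.r)) true) (0 + 9)) in 3)))
step 4: [let@1.0.0] (9 - ((3 - 9) - (let p = (((\q.(\r.r)) true) (0 + 9)) in 3)))
step 5: [delta@1.0] (9 - (-6 - (let p = (((\q.(\r.r)) true) (0 + 9)) in 3)))
step 6: [beta@1.1.0.0] (9 - (-6 - (let p = ((\r.r) (0 + 9)) in 3)))
step 7: [delta@1.1.0.1] (9 - (-6 - (let p = ((\r.r) 9) in 3)))
step 8: [beta@1.1.0] (9 - (-6 - (let p = 9 in 3)))
step 9: [let@1.1] (9 - (-6 - 3))
step 10: [delta@1] (9 - -9)
step 11: [delta@root] 18

Answer: 18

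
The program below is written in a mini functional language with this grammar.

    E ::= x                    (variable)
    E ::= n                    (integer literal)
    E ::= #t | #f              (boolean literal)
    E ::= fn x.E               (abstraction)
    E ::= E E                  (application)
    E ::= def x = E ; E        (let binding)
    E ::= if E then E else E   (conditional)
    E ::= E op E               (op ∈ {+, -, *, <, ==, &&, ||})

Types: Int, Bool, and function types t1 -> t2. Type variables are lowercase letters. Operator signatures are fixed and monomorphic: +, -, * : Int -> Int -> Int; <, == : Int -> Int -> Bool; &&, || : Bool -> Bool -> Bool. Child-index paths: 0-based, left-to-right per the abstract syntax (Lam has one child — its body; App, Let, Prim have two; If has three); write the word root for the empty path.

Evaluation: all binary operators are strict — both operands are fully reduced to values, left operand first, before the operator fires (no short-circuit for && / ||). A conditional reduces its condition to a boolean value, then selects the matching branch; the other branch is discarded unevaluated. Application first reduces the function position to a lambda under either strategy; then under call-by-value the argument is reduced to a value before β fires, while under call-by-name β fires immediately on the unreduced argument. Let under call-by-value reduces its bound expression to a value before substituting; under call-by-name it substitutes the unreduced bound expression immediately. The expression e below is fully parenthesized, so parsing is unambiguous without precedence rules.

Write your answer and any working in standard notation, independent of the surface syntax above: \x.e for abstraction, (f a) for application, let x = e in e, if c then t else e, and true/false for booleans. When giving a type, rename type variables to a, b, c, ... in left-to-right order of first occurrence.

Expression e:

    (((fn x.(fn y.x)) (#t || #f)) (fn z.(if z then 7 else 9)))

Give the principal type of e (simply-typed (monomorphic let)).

Derivation:
x : a
\y._ : b -> a
\x._ : a -> b -> a
  unify Bool ~ Bool
  unify Bool ~ Bool
  unify a -> b -> a ~ Bool -> c
  unify a ~ Bool
  unify b -> Bool ~ c
_ _ : b -> Bool
z : d
  unify d ~ Bool
  unify Int ~ Int
\z._ : Bool -> Int
  unify b -> Bool ~ (Bool -> Int) -> e
  unify b ~ Bool -> Int
  unify Bool ~ e
_ _ : Bool

Answer: Bool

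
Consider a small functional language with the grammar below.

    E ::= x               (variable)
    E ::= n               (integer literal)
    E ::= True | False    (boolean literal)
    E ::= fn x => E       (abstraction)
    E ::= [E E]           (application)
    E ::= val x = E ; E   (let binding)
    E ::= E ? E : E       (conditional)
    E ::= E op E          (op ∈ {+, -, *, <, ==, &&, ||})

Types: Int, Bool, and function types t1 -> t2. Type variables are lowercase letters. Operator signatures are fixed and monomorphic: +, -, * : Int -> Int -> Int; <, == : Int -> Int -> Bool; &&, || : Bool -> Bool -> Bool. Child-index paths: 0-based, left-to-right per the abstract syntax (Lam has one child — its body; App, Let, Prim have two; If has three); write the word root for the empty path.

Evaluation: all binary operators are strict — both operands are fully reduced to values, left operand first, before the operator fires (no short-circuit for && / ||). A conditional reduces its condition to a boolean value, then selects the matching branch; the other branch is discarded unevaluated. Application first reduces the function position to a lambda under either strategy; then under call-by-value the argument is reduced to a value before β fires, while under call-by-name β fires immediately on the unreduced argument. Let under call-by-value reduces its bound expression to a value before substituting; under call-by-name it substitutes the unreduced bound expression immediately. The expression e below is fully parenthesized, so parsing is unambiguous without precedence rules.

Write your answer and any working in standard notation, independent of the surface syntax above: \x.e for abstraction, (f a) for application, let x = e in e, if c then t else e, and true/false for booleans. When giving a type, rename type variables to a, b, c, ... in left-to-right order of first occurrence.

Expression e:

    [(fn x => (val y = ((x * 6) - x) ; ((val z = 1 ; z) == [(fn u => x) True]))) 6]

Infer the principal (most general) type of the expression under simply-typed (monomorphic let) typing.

Answer: Bool

Derivation:
x : a
  unify a ~ Int
  unify Int ~ Int
  unify Int ~ Int
x : Int
  unify Int ~ Int
let y : Int
let z : Int
z : Int
  unify Int ~ Int
x : Int
\u._ : b -> Int
  unify b -> Int ~ Bool -> c
  unify b ~ Bool
  unify Int ~ c
_ _ : Int
  unify Int ~ Int
\x._ : Int -> Bool
  unify Int -> Bool ~ Int -> d
  unify Int ~ Int
  unify Bool ~ d
_ _ : Bool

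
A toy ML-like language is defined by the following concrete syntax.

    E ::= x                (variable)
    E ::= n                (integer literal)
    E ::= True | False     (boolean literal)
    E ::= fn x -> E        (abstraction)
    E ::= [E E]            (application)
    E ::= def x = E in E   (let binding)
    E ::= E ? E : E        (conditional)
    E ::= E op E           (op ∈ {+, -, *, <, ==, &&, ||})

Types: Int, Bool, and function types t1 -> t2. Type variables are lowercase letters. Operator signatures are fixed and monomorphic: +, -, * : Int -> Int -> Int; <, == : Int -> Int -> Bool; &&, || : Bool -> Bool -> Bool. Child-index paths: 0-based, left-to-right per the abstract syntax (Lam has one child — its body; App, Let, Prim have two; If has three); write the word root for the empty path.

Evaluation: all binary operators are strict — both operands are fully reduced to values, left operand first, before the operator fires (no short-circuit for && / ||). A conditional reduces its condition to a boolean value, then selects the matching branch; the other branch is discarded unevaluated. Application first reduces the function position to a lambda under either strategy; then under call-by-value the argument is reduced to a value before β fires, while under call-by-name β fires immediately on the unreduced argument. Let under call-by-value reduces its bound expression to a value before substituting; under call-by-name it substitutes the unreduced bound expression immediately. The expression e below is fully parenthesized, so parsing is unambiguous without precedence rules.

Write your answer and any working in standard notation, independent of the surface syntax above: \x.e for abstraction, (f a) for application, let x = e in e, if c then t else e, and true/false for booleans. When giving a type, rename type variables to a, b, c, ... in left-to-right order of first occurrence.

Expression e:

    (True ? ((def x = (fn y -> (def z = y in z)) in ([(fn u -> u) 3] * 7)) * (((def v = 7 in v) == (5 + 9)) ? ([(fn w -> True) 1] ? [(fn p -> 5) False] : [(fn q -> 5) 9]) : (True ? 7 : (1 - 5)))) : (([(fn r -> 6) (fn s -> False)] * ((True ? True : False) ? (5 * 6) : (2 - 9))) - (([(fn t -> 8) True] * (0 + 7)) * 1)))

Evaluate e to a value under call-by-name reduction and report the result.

Working:
step 0: (if true then ((let x = (\y.(let z = y in z)) in (((\u.u) 3) * 7)) * (if ((let v = 7 in v) == (5 + 9)) then (if ((\w.true) 1) then ((\p.5) false) else ((\q.5) 9)) else (if true then 7 else (1 - 5)))) else ((((\r.6) (\s.false)) * (if (if true then true else false) then (5 * 6) else (2 - 9))) - ((((\t.8) true) * (0 + 7)) * 1)))
step 1: [if@root] ((let x = (\y.(let z = y in z)) in (((\u.u) 3) * 7)) * (if ((let v = 7 in v) == (5 + 9)) then (if ((\w.true) 1) then ((\p.5) false) else ((\q.5) 9)) else (if true then 7 else (1 - 5))))
step 2: [let@0] ((((\u.u) 3) * 7) * (if ((let v = 7 in v) == (5 + 9)) then (if ((\w.true) 1) then ((\p.5) false) else ((\q.5) 9)) else (if true then 7 else (1 - 5))))
step 3: [beta@0.0] ((3 * 7) * (if ((let v = 7 in v) == (5 + 9)) then (if ((\w.true) 1) then ((\p.5) false) else ((\q.5) 9)) else (if true then 7 else (1 - 5))))
step 4: [delta@0] (21 * (if ((let v = 7 in v) == (5 + 9)) then (if ((\w.true) 1) then ((\p.5) false) else ((\q.5) 9)) else (if true then 7 else (1 - 5))))
step 5: [let@1.0.0] (21 * (if (7 == (5 + 9)) then (if ((\w.true) 1) then ((\p.5) false) else ((\q.5) 9)) else (if true then 7 else (1 - 5))))
step 6: [delta@1.0.1] (21 * (if (7 == 14) then (if ((\w.true) 1) then ((\p.5) false) else ((\q.5) 9)) else (if true then 7 else (1 - 5))))
step 7: [delta@1.0] (21 * (if false then (if ((\w.true) 1) then ((\p.5) false) else ((\q.5) 9)) else (if true then 7 else (1 - 5))))
step 8: [if@1] (21 * (if true then 7 else (1 - 5)))
step 9: [if@1] (21 * 7)
step 10: [delta@root] 147

Answer: 147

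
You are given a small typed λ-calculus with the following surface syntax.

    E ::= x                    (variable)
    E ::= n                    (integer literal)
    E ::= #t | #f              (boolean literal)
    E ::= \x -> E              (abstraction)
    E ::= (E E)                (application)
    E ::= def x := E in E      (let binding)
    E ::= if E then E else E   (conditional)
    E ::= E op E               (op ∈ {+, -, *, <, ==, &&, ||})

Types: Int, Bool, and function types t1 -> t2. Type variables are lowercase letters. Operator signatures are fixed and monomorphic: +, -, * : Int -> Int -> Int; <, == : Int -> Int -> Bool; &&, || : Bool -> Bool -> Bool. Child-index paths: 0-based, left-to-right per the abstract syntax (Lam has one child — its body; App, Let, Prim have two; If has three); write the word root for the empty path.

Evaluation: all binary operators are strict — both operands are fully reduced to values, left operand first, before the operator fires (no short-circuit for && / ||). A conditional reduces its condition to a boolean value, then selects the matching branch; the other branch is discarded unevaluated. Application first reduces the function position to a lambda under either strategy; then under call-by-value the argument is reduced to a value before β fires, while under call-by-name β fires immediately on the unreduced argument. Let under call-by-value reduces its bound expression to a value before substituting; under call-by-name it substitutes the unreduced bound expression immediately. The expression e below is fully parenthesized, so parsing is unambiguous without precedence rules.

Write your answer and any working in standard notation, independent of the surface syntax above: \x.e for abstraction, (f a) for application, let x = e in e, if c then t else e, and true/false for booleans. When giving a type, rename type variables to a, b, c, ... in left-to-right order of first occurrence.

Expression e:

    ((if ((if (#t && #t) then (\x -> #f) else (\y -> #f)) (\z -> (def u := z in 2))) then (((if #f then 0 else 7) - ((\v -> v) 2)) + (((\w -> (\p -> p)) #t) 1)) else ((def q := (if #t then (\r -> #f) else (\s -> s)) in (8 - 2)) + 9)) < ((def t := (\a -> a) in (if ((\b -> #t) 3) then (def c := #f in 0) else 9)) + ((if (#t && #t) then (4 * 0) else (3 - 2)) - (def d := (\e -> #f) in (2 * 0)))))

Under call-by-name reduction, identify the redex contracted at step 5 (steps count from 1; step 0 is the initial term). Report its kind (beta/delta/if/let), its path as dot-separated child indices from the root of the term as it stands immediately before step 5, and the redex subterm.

Answer: let at 0.0 : (let q = (if true then (\r.false) else (\s.s)) in (8 - 2))

Derivation:
step 0: ((if ((if (true && true) then (\x.false) else (\y.false)) (\z.(let u = z in 2))) then (((if false then 0 else 7) - ((\v.v) 2)) + (((\w.(\p.p)) true) 1)) else ((let q = (if true then (\r.false) else (\s.s)) in (8 - 2)) + 9)) < ((let t = (\a.a) in (if ((\b.true) 3) then (let c = false in 0) else 9)) + ((if (true && true) then (4 * 0) else (3 - 2)) - (let d = (\e.false) in (2 * 0)))))
step 1: [delta@0.0.0.0] ((if ((if true then (\x.false) else (\y.false)) (\z.(let u = z in 2))) then (((if false then 0 else 7) - ((\v.v) 2)) + (((\w.(\p.p)) true) 1)) else ((let q = (if true then (\r.false) else (\s.s)) in (8 - 2)) + 9)) < ((let t = (\a.a) in (if ((\b.true) 3) then (let c = false in 0) else 9)) + ((if (true && true) then (4 * 0) else (3 - 2)) - (let d = (\e.false) in (2 * 0)))))
step 2: [if@0.0.0] ((if ((\x.false) (\z.(let u = z in 2))) then (((if false then 0 else 7) - ((\v.v) 2)) + (((\w.(\p.p)) true) 1)) else ((let q = (if true then (\r.false) else (\s.s)) in (8 - 2)) + 9)) < ((let t = (\a.a) in (if ((\b.true) 3) then (let c = false in 0) else 9)) + ((if (true && true) then (4 * 0) else (3 - 2)) - (let d = (\e.false) in (2 * 0)))))
step 3: [beta@0.0] ((if false then (((if false then 0 else 7) - ((\v.v) 2)) + (((\w.(\p.p)) true) 1)) else ((let q = (if true then (\r.false) else (\s.s)) in (8 - 2)) + 9)) < ((let t = (\a.a) in (if ((\b.true) 3) then (let c = false in 0) else 9)) + ((if (true && true) then (4 * 0) else (3 - 2)) - (let d = (\e.false) in (2 * 0)))))
step 4: [if@0] (((let q = (if true then (\r.false) else (\s.s)) in (8 - 2)) + 9) < ((let t = (\a.a) in (if ((\b.true) 3) then (let c = false in 0) else 9)) + ((if (true && true) then (4 * 0) else (3 - 2)) - (let d = (\e.false) in (2 * 0)))))
step 5: [let@0.0] (((8 - 2) + 9) < ((let t = (\a.a) in (if ((\b.true) 3) then (let c = false in 0) else 9)) + ((if (true && true) then (4 * 0) else (3 - 2)) - (let d = (\e.false) in (2 * 0)))))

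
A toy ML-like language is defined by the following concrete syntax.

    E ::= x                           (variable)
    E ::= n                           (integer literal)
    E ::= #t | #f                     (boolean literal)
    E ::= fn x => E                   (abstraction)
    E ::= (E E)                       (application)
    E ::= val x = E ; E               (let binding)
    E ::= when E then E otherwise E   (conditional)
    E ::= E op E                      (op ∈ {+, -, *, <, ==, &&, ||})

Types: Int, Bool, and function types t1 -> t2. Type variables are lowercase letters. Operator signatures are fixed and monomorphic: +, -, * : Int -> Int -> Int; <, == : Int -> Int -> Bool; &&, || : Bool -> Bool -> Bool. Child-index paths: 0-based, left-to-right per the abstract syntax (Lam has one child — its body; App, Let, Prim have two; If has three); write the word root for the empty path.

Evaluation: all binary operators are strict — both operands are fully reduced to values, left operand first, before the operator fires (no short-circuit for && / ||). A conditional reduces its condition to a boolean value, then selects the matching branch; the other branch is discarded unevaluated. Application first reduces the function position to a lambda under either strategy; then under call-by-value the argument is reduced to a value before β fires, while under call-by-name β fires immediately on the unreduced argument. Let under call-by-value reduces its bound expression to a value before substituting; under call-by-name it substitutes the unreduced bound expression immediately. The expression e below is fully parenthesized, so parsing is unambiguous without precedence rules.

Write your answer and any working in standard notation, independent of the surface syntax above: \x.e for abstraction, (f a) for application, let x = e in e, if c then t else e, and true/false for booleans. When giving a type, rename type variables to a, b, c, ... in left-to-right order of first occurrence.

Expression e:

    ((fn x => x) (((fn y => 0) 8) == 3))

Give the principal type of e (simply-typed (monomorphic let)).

Answer: Bool

Trace:
x : a
\x._ : a -> a
\y._ : b -> Int
  unify b -> Int ~ Int -> c
  unify b ~ Int
  unify Int ~ c
_ _ : Int
  unify Int ~ Int
  unify Int ~ Int
  unify a -> a ~ Bool -> d
  unify a ~ Bool
  unify Bool ~ d
_ _ : Bool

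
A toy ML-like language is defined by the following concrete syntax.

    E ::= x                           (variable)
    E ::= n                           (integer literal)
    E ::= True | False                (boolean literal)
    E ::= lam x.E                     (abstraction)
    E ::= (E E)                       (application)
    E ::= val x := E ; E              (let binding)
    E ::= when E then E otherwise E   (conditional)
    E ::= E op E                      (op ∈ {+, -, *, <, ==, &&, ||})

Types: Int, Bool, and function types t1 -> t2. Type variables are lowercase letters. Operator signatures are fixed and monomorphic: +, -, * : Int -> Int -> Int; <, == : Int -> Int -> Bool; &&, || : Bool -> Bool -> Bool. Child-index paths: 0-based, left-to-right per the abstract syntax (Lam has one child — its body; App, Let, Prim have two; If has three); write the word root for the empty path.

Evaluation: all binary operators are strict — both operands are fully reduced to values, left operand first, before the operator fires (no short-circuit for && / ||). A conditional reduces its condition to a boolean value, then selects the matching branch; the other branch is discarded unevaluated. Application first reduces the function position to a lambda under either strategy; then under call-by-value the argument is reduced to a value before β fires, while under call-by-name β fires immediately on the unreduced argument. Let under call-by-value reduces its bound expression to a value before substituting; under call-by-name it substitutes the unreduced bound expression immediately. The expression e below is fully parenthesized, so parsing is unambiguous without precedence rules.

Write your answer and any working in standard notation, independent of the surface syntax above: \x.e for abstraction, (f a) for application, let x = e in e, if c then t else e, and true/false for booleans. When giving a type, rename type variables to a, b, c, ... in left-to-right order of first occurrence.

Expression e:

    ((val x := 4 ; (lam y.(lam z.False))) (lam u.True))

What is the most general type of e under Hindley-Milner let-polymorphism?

Answer: a -> Bool

Derivation:
let x : Int
\z._ : b -> Bool
\y._ : a -> b -> Bool
\u._ : c -> Bool
  unify a -> b -> Bool ~ (c -> Bool) -> d
  unify a ~ c -> Bool
  unify b -> Bool ~ d
_ _ : b -> Bool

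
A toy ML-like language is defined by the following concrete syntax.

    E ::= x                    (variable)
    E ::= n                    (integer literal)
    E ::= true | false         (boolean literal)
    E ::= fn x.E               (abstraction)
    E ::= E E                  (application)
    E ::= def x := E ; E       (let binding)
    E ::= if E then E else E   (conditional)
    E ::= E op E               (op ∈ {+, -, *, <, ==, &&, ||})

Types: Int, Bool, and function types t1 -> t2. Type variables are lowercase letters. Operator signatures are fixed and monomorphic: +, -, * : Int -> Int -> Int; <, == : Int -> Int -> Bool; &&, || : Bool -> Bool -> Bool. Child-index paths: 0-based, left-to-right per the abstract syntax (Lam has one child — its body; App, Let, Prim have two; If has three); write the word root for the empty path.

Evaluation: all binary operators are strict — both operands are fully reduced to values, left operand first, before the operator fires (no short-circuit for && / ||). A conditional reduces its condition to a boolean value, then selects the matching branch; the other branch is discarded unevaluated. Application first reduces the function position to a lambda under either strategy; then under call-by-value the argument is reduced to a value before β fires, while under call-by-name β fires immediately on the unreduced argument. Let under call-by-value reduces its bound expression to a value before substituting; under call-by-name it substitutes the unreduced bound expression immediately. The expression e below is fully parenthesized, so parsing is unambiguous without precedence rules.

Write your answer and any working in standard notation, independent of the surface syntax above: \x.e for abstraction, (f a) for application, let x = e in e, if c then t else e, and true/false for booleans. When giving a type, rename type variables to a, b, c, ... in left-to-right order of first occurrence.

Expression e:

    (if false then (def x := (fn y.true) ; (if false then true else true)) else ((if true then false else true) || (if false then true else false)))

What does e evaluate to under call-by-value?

Trace:
step 0: (if false then (let x = (\y.true) in (if false then true else true)) else ((if true then false else true) || (if false then true else false)))
step 1: [if@root] ((if true then false else true) || (if false then true else false))
step 2: [if@0] (false || (if false then true else false))
step 3: [if@1] (false || false)
step 4: [delta@root] false

Answer: false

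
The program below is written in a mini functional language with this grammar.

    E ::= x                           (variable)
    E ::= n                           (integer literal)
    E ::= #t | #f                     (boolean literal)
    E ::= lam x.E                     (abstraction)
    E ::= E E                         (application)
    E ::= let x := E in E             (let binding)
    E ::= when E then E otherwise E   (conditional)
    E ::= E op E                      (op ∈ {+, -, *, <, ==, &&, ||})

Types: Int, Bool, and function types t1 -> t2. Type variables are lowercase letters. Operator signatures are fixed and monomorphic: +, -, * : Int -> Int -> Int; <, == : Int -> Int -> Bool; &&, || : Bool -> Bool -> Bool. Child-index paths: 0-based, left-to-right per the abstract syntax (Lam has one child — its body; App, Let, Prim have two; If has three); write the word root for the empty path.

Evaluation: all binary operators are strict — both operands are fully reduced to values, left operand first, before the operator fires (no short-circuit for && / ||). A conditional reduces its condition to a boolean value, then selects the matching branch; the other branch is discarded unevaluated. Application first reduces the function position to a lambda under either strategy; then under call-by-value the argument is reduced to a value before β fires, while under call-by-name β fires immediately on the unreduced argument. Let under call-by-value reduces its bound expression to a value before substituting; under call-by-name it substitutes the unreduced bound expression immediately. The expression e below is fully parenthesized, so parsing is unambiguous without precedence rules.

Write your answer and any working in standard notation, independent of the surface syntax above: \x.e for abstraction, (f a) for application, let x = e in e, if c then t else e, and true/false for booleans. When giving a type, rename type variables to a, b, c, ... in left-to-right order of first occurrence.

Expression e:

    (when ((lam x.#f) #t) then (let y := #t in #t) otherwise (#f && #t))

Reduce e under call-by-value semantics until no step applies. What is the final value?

Answer: false

Derivation:
step 0: (if ((\x.false) true) then (let y = true in true) else (false && true))
step 1: [beta@0] (if false then (let y = true in true) else (false && true))
step 2: [if@root] (false && true)
step 3: [delta@root] false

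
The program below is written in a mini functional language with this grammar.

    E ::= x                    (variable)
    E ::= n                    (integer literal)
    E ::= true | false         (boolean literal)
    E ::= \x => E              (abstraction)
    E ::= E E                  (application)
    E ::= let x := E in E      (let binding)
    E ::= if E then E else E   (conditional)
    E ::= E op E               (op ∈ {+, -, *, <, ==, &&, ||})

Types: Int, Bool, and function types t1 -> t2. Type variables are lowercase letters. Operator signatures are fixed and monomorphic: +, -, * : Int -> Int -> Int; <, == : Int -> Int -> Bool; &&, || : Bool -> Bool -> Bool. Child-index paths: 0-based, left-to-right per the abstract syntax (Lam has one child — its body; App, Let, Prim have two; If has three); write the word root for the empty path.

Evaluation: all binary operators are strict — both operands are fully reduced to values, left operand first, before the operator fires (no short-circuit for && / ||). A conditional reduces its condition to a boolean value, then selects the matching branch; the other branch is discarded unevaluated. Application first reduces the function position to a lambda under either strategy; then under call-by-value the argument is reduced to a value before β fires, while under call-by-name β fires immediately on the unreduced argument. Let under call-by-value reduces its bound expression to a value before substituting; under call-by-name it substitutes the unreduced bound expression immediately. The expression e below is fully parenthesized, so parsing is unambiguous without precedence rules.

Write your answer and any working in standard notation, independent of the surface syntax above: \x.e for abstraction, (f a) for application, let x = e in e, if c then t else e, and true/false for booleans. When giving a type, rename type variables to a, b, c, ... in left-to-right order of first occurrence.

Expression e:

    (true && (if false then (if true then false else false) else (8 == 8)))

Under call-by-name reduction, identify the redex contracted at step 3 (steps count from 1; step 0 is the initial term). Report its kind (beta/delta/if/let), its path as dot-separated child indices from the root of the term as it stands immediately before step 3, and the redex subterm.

Answer: delta at root : (true && true)

Working:
step 0: (true && (if false then (if true then false else false) else (8 == 8)))
step 1: [if@1] (true && (8 == 8))
step 2: [delta@1] (true && true)
step 3: [delta@root] true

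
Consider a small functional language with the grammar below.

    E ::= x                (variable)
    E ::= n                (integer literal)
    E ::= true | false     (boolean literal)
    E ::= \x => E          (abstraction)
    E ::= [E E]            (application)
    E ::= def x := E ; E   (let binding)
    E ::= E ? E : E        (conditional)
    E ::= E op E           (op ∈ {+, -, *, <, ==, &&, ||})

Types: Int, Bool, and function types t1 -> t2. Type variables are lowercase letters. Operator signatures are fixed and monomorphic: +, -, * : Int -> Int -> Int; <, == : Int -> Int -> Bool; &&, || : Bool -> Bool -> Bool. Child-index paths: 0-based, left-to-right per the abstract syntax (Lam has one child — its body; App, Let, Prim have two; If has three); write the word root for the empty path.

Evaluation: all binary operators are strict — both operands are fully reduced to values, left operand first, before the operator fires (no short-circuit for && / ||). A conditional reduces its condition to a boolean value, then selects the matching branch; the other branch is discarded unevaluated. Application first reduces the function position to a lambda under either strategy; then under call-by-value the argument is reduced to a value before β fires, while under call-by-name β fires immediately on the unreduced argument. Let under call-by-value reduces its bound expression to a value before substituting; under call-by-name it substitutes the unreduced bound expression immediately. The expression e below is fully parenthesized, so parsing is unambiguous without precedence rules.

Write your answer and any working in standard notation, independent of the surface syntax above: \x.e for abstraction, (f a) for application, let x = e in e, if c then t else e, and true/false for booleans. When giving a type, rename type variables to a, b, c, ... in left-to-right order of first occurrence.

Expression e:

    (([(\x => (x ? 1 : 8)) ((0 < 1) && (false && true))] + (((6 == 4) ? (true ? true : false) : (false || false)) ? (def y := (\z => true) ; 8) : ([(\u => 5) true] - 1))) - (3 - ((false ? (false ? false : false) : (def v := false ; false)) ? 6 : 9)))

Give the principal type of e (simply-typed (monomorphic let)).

Answer: Int

Trace:
x : a
  unify a ~ Bool
  unify Int ~ Int
\x._ : Bool -> Int
  unify Int ~ Int
  unify Int ~ Int
  unify Bool ~ Bool
  unify Bool ~ Bool
  unify Bool ~ Bool
  unify Bool ~ Bool
  unify Bool -> Int ~ Bool -> b
  unify Bool ~ Bool
  unify Int ~ b
_ _ : Int
  unify Int ~ Int
  unify Int ~ Int
  unify Int ~ Int
  unify Bool ~ Bool
  unify Bool ~ Bool
  unify Bool ~ Bool
  unify Bool ~ Bool
  unify Bool ~ Bool
  unify Bool ~ Bool
  unify Bool ~ Bool
\z._ : c -> Bool
let y : c -> Bool
\u._ : d -> Int
  unify d -> Int ~ Bool -> e
  unify d ~ Bool
  unify Int ~ e
_ _ : Int
  unify Int ~ Int
  unify Int ~ Int
  unify Int ~ Int
  unify Int ~ Int
  unify Int ~ Int
  unify Int ~ Int
  unify Bool ~ Bool
  unify Bool ~ Bool
  unify Bool ~ Bool
let v : Bool
  unify Bool ~ Bool
  unify Bool ~ Bool
  unify Int ~ Int
  unify Int ~ Int
  unify Int ~ Int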